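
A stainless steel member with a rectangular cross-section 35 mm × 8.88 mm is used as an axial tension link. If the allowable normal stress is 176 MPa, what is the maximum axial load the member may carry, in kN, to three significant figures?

A = 310.8 mm².
P_max = σ_allow · A = 176 · 310.8 = 54700 N = 54.7 kN.

54.7 kN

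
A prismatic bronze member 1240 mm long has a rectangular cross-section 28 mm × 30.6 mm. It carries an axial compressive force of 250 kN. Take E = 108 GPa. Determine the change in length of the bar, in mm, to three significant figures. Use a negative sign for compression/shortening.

A = 856.8 mm².
δ_mech = NL/(AE) = -250000·1240/(856.8·108000) = -3.35 mm.

-3.35 mm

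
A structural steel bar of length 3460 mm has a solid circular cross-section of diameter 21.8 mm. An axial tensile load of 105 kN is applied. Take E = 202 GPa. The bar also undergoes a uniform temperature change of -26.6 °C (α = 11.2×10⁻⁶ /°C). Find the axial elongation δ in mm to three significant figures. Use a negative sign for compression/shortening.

A = 373.3 mm².
δ_mech = NL/(AE) = 105000·3460/(373.3·202000) = 4.818 mm.
δ_thermal = αLΔT = 11.2e-6·3460·-26.6 = -1.031 mm.
δ = δ_mech + δ_thermal = 3.788 mm.

3.79 mm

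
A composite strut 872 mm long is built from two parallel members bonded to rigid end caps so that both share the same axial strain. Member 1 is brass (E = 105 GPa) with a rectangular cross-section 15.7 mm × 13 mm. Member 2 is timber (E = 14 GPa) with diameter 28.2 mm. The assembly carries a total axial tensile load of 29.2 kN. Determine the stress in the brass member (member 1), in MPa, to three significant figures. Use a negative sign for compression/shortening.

102 MPa

A_1 = 204.1 mm².
A_2 = 624.6 mm².
Equal strain + equilibrium ⇒ each member carries load in proportion to AE: A₁E₁ = 21430000 N, A₂E₂ = 8744000 N, ΣAE = 30170000 N.
σ₁ = P·E₁/ΣAE = 29200·105000/30170000 = 101.6 MPa.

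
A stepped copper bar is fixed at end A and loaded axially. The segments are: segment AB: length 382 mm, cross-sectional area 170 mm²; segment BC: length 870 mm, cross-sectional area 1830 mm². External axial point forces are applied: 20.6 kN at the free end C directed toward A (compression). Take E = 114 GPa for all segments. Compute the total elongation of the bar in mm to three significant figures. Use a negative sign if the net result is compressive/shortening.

Internal axial forces (sectioning from the free end, tension +): N_BC = -20.6 kN, N_AB = -20.6 kN.
δ_AB = -20600·382/(170·114000) = -0.406 mm
δ_BC = -20600·870/(1830·114000) = -0.08591 mm
δ = Σδ_i = -0.492 mm.

-0.492 mm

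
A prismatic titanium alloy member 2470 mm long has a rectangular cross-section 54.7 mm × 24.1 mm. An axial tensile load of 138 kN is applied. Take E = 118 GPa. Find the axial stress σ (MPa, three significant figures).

105 MPa

A = 1318 mm².
σ = N/A = 138000/1318 = 104.7 MPa.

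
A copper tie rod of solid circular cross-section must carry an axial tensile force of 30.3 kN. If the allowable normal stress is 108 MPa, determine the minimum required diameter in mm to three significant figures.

18.9 mm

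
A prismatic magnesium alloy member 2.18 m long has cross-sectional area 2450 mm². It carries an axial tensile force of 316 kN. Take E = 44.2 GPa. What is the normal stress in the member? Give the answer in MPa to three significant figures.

129 MPa

σ = N/A = 316000/2450 = 129 MPa.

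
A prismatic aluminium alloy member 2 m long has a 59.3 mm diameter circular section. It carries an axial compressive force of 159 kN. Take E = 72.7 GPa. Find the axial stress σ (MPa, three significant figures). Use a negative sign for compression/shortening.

A = 2762 mm².
σ = N/A = -159000/2762 = -57.57 MPa.

-57.6 MPa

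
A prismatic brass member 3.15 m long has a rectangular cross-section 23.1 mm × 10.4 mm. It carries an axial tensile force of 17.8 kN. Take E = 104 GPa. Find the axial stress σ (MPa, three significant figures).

A = 240.2 mm².
σ = N/A = 17800/240.2 = 74.09 MPa.

74.1 MPa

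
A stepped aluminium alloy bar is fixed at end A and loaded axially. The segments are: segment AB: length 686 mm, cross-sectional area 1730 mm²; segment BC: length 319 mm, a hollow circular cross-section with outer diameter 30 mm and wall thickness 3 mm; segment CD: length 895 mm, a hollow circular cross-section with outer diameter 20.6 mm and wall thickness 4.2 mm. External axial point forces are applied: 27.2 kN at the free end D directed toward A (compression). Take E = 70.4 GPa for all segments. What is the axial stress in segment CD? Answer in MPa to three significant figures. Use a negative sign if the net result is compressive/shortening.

-126 MPa

Internal axial forces (sectioning from the free end, tension +): N_CD = -27.2 kN, N_BC = -27.2 kN, N_AB = -27.2 kN.
A_CD = 216.4 mm².
σ_CD = N_CD/A_CD = -27200/216.4 = -125.7 MPa.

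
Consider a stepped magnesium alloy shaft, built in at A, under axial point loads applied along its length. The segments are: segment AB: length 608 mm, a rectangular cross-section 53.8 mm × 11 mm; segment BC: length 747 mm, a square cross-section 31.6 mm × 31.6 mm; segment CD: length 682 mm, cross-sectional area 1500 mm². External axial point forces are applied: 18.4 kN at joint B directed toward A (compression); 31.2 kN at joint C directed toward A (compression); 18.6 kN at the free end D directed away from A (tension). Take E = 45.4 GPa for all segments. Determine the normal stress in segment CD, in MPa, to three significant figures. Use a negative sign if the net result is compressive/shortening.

12.4 MPa

Internal axial forces (sectioning from the free end, tension +): N_CD = 18.6 kN, N_BC = -12.6 kN, N_AB = -31 kN.
σ_CD = N_CD/A_CD = 18600/1500 = 12.4 MPa.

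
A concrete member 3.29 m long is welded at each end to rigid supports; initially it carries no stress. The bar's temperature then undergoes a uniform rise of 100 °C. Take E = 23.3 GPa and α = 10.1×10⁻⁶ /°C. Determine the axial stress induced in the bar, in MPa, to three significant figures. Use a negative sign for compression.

Free thermal expansion αLΔT = 10.1e-6 · 3290 · 100 = 3.323 mm.
The walls impose strain ε = −(3.323)/3290 = -1.0100e-03; σ = Eε = 23300 · -1.0100e-03 = -23.53 MPa.

-23.5 MPa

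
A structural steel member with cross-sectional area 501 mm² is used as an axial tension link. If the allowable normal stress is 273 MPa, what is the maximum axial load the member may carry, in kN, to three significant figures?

137 kN

P_max = σ_allow · A = 273 · 501 = 136800 N = 136.8 kN.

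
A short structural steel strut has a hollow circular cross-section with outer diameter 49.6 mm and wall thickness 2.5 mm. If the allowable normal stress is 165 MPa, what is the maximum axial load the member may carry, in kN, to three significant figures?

61.0 kN

A = 369.9 mm².
P_max = σ_allow · A = 165 · 369.9 = 61040 N = 61.04 kN.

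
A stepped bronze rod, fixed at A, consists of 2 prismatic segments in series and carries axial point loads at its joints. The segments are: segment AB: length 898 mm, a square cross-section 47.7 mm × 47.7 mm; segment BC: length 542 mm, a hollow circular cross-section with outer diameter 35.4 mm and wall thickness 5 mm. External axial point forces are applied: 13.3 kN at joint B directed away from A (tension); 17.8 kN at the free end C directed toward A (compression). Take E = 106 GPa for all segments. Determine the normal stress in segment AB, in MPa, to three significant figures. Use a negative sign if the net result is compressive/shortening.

-1.98 MPa

Internal axial forces (sectioning from the free end, tension +): N_BC = -17.8 kN, N_AB = -4.5 kN.
A_AB = 2275 mm².
σ_AB = N_AB/A_AB = -4500/2275 = -1.978 MPa.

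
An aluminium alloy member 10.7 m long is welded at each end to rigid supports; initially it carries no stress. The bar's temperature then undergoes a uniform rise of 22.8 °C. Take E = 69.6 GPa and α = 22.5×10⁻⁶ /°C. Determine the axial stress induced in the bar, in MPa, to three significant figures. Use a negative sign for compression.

-35.7 MPa

Free thermal expansion αLΔT = 22.5e-6 · 10700 · 22.8 = 5.489 mm.
The walls impose strain ε = −(5.489)/10700 = -5.1300e-04; σ = Eε = 69600 · -5.1300e-04 = -35.7 MPa.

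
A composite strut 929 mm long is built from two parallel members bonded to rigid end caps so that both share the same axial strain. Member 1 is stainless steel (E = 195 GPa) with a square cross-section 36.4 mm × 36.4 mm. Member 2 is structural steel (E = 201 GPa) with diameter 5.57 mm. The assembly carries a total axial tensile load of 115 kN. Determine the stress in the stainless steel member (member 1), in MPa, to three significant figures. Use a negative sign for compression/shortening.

A_1 = 1325 mm².
A_2 = 24.37 mm².
Equal strain + equilibrium ⇒ each member carries load in proportion to AE: A₁E₁ = 258400000 N, A₂E₂ = 4898000 N, ΣAE = 263300000 N.
σ₁ = P·E₁/ΣAE = 115000·195000/263300000 = 85.18 MPa.

85.2 MPa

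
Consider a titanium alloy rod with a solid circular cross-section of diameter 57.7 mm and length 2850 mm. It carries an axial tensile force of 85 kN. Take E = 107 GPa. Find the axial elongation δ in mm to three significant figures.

0.866 mm

A = 2615 mm².
δ_mech = NL/(AE) = 85000·2850/(2615·107000) = 0.8658 mm.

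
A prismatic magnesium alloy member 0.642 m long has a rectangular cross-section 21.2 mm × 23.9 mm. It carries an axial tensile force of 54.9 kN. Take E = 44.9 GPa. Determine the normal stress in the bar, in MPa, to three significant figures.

A = 506.7 mm².
σ = N/A = 54900/506.7 = 108.4 MPa.

108 MPa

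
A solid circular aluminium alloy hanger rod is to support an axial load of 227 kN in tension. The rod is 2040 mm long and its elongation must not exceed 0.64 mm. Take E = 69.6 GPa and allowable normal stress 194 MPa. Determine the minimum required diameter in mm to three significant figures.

115 mm

Required area A ≥ P/σ_allow = 227000/194 = 1170 mm².
For a solid circular section, d ≥ √(4A/π) = 38.6 mm.
Elongation limit: A ≥ PL/(Eδ_allow) = 227000·2040/(69600·0.64) = 10400 mm² ⇒ d ≥ 115.1 mm.
The elongation limit governs.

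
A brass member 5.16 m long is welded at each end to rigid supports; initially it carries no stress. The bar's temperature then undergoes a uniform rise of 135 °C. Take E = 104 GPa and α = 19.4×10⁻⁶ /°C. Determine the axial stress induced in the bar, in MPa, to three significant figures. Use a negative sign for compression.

Free thermal expansion αLΔT = 19.4e-6 · 5160 · 135 = 13.51 mm.
The walls impose strain ε = −(13.51)/5160 = -2.6190e-03; σ = Eε = 104000 · -2.6190e-03 = -272.4 MPa.

-272 MPa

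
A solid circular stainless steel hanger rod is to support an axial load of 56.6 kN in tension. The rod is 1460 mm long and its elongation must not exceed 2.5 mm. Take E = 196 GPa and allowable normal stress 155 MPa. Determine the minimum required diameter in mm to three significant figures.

21.6 mm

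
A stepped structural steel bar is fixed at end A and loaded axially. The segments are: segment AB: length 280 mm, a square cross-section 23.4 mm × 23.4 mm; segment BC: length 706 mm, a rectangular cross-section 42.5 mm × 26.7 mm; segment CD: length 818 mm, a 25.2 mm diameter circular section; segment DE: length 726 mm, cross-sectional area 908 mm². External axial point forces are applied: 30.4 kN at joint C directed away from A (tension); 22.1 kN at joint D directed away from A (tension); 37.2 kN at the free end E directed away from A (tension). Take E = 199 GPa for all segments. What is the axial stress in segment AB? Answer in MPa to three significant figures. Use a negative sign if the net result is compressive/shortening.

Internal axial forces (sectioning from the free end, tension +): N_DE = 37.2 kN, N_CD = 59.3 kN, N_BC = 89.7 kN, N_AB = 89.7 kN.
A_AB = 547.6 mm².
σ_AB = N_AB/A_AB = 89700/547.6 = 163.8 MPa.

164 MPa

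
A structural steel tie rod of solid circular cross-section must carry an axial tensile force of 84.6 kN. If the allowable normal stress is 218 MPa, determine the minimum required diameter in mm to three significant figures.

22.2 mm

Required area A ≥ P/σ_allow = 84600/218 = 388.1 mm².
For a solid circular section, d ≥ √(4A/π) = 22.23 mm.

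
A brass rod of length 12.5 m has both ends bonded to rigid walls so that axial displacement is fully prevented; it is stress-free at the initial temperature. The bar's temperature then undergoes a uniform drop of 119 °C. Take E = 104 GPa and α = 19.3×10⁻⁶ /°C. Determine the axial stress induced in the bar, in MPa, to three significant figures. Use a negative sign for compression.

239 MPa

Free thermal expansion αLΔT = 19.3e-6 · 12500 · -119 = -28.71 mm.
The walls impose strain ε = −(-28.71)/12500 = 2.2967e-03; σ = Eε = 104000 · 2.2967e-03 = 238.9 MPa.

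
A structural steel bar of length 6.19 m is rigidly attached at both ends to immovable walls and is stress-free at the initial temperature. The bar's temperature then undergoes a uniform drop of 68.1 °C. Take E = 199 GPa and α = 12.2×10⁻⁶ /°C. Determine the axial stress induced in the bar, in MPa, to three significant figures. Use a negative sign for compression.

Free thermal expansion αLΔT = 12.2e-6 · 6190 · -68.1 = -5.143 mm.
The walls impose strain ε = −(-5.143)/6190 = 8.3082e-04; σ = Eε = 199000 · 8.3082e-04 = 165.3 MPa.

165 MPa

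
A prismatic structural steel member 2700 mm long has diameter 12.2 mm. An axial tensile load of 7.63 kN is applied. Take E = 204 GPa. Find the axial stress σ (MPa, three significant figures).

65.3 MPa

A = 116.9 mm².
σ = N/A = 7630/116.9 = 65.27 MPa.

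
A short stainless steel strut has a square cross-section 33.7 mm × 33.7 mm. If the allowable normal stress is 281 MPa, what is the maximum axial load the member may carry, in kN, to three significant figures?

319 kN

A = 1136 mm².
P_max = σ_allow · A = 281 · 1136 = 319100 N = 319.1 kN.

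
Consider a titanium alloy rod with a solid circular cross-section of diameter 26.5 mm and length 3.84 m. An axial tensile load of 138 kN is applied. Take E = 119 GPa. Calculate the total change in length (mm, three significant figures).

A = 551.5 mm².
δ_mech = NL/(AE) = 138000·3840/(551.5·119000) = 8.074 mm.

8.07 mm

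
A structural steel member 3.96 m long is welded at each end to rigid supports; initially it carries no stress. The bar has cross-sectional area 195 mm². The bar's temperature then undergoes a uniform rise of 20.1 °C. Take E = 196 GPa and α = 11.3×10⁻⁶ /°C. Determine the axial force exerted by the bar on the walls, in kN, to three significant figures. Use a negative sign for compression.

Free thermal expansion αLΔT = 11.3e-6 · 3960 · 20.1 = 0.8994 mm.
The walls impose strain ε = −(0.8994)/3960 = -2.2713e-04; σ = Eε = 196000 · -2.2713e-04 = -44.52 MPa.
Wall reaction R = σ·A = -44.52·195 = -8681 N = -8.681 kN.

-8.68 kN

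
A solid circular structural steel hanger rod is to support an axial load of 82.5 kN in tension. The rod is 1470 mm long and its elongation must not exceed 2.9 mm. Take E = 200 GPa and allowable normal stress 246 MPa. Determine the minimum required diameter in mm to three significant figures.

20.7 mm

Required area A ≥ P/σ_allow = 82500/246 = 335.4 mm².
For a solid circular section, d ≥ √(4A/π) = 20.66 mm.
Elongation limit: A ≥ PL/(Eδ_allow) = 82500·1470/(200000·2.9) = 209.1 mm² ⇒ d ≥ 16.32 mm.
The stress limit governs.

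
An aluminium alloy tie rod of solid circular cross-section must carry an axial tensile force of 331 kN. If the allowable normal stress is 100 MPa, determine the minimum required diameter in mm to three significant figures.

64.9 mm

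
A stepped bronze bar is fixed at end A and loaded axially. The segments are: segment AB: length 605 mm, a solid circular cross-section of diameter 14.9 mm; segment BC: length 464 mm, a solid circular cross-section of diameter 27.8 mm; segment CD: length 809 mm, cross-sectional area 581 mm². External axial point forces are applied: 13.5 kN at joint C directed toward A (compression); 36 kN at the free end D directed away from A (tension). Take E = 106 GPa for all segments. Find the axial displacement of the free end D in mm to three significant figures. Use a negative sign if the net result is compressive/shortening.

Internal axial forces (sectioning from the free end, tension +): N_CD = 36 kN, N_BC = 22.5 kN, N_AB = 22.5 kN.
A_AB = 174.4 mm².
A_BC = 607 mm².
δ_AB = 22500·605/(174.4·106000) = 0.7365 mm
δ_BC = 22500·464/(607·106000) = 0.1623 mm
δ_CD = 36000·809/(581·106000) = 0.4729 mm
δ = Σδ_i = 1.372 mm.

1.37 mm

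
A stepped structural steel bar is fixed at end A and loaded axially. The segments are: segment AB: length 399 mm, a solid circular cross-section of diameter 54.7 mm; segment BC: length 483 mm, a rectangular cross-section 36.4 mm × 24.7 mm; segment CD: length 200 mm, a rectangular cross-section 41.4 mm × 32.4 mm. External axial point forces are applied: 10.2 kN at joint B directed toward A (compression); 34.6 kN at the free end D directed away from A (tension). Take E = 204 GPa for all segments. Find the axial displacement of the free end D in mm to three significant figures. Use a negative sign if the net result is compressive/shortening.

Internal axial forces (sectioning from the free end, tension +): N_CD = 34.6 kN, N_BC = 34.6 kN, N_AB = 24.4 kN.
A_AB = 2350 mm².
A_BC = 899.1 mm².
A_CD = 1341 mm².
δ_AB = 24400·399/(2350·204000) = 0.02031 mm
δ_BC = 34600·483/(899.1·204000) = 0.09112 mm
δ_CD = 34600·200/(1341·204000) = 0.02529 mm
δ = Σδ_i = 0.1367 mm.

0.137 mm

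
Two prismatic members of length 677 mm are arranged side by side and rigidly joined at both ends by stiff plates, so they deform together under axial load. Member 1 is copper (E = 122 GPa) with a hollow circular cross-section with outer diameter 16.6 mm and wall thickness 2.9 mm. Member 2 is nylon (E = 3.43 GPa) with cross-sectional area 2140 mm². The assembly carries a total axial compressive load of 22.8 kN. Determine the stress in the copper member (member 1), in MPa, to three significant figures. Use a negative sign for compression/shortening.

A_1 = 124.8 mm².
Equal strain + equilibrium ⇒ each member carries load in proportion to AE: A₁E₁ = 15230000 N, A₂E₂ = 7340000 N, ΣAE = 22570000 N.
σ₁ = P·E₁/ΣAE = -22800·122000/22570000 = -123.3 MPa.

-123 MPa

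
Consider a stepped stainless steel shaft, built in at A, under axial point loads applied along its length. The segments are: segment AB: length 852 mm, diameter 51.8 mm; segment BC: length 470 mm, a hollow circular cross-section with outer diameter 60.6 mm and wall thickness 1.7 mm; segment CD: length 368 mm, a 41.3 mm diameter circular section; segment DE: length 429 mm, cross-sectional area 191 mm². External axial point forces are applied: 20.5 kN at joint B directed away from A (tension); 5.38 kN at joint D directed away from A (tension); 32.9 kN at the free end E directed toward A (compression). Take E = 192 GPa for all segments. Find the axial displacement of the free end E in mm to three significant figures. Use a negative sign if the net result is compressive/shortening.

-0.653 mm

Internal axial forces (sectioning from the free end, tension +): N_DE = -32.9 kN, N_CD = -27.52 kN, N_BC = -27.52 kN, N_AB = -7.02 kN.
A_AB = 2107 mm².
A_BC = 314.6 mm².
A_CD = 1340 mm².
δ_AB = -7020·852/(2107·192000) = -0.01478 mm
δ_BC = -27520·470/(314.6·192000) = -0.2142 mm
δ_CD = -27520·368/(1340·192000) = -0.03937 mm
δ_DE = -32900·429/(191·192000) = -0.3849 mm
δ = Σδ_i = -0.6532 mm.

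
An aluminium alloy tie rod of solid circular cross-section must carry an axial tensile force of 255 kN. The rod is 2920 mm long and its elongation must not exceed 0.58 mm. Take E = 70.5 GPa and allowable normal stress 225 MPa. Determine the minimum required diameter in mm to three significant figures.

Required area A ≥ P/σ_allow = 255000/225 = 1133 mm².
For a solid circular section, d ≥ √(4A/π) = 37.99 mm.
Elongation limit: A ≥ PL/(Eδ_allow) = 255000·2920/(70500·0.58) = 18210 mm² ⇒ d ≥ 152.3 mm.
The elongation limit governs.

152 mm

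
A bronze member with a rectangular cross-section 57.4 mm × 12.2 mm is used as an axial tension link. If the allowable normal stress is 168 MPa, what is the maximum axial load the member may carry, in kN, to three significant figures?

118 kN

A = 700.3 mm².
P_max = σ_allow · A = 168 · 700.3 = 117600 N = 117.6 kN.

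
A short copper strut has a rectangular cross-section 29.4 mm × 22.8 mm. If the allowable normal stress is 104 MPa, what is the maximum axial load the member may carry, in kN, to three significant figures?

69.7 kN

A = 670.3 mm².
P_max = σ_allow · A = 104 · 670.3 = 69710 N = 69.71 kN.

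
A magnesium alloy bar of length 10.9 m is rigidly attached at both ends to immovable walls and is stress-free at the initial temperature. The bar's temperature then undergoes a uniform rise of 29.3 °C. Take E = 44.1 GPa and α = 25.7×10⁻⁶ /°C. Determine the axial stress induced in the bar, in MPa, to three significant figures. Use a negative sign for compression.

-33.2 MPa

Free thermal expansion αLΔT = 25.7e-6 · 10900 · 29.3 = 8.208 mm.
The walls impose strain ε = −(8.208)/10900 = -7.5301e-04; σ = Eε = 44100 · -7.5301e-04 = -33.21 MPa.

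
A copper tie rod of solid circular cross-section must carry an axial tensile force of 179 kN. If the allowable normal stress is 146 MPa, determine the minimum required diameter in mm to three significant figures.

39.5 mm

Required area A ≥ P/σ_allow = 179000/146 = 1226 mm².
For a solid circular section, d ≥ √(4A/π) = 39.51 mm.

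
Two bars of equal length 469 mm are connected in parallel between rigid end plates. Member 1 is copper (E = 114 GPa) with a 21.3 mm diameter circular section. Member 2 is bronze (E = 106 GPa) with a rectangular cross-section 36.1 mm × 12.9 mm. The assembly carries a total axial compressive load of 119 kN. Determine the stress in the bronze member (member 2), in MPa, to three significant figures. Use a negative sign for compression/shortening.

A_1 = 356.3 mm².
A_2 = 465.7 mm².
Equal strain + equilibrium ⇒ each member carries load in proportion to AE: A₁E₁ = 40620000 N, A₂E₂ = 49360000 N, ΣAE = 89980000 N.
σ₂ = P·E₂/ΣAE = -119000·106000/89980000 = -140.2 MPa.

-140 MPa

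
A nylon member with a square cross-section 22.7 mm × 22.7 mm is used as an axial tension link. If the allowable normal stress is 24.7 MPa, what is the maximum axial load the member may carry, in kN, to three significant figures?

12.7 kN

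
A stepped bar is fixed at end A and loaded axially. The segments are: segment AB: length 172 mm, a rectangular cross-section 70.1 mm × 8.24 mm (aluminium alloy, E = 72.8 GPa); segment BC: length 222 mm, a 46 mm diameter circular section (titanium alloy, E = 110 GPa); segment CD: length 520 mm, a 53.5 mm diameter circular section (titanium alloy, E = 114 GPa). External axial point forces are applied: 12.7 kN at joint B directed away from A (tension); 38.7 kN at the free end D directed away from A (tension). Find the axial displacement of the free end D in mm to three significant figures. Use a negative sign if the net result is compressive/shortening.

Internal axial forces (sectioning from the free end, tension +): N_CD = 38.7 kN, N_BC = 38.7 kN, N_AB = 51.4 kN.
A_AB = 577.6 mm².
A_BC = 1662 mm².
A_CD = 2248 mm².
δ_AB = 51400·172/(577.6·72800) = 0.2102 mm
δ_BC = 38700·222/(1662·110000) = 0.047 mm
δ_CD = 38700·520/(2248·114000) = 0.07853 mm
δ = Σδ_i = 0.3358 mm.

0.336 mm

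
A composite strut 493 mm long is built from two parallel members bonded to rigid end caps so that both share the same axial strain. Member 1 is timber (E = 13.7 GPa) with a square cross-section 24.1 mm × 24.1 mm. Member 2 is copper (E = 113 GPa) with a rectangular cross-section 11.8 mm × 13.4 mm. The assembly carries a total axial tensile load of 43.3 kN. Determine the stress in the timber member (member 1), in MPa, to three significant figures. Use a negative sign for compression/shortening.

A_1 = 580.8 mm².
A_2 = 158.1 mm².
Equal strain + equilibrium ⇒ each member carries load in proportion to AE: A₁E₁ = 7957000 N, A₂E₂ = 17870000 N, ΣAE = 25820000 N.
σ₁ = P·E₁/ΣAE = 43300·13700/25820000 = 22.97 MPa.

23.0 MPa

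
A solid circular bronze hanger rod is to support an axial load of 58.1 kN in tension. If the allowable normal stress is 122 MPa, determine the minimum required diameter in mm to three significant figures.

Required area A ≥ P/σ_allow = 58100/122 = 476.2 mm².
For a solid circular section, d ≥ √(4A/π) = 24.62 mm.

24.6 mm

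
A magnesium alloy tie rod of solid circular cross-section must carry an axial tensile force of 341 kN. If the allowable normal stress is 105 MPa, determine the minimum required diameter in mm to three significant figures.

Required area A ≥ P/σ_allow = 341000/105 = 3248 mm².
For a solid circular section, d ≥ √(4A/π) = 64.3 mm.

64.3 mm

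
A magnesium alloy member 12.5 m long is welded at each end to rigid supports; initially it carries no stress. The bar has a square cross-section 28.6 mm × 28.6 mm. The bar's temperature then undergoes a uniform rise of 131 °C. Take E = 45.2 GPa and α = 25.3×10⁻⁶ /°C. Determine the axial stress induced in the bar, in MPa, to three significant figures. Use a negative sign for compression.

-150 MPa

Free thermal expansion αLΔT = 25.3e-6 · 12500 · 131 = 41.43 mm.
The walls impose strain ε = −(41.43)/12500 = -3.3143e-03; σ = Eε = 45200 · -3.3143e-03 = -149.8 MPa.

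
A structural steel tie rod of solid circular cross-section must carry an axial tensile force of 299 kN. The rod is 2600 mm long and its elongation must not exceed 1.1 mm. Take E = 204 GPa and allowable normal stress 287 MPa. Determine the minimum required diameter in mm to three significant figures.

Required area A ≥ P/σ_allow = 299000/287 = 1042 mm².
For a solid circular section, d ≥ √(4A/π) = 36.42 mm.
Elongation limit: A ≥ PL/(Eδ_allow) = 299000·2600/(204000·1.1) = 3464 mm² ⇒ d ≥ 66.41 mm.
The elongation limit governs.

66.4 mm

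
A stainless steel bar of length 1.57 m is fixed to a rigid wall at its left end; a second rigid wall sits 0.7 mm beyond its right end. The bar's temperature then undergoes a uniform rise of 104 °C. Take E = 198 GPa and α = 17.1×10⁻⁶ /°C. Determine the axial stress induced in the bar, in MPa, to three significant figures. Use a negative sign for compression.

-264 MPa

Free thermal expansion αLΔT = 17.1e-6 · 1570 · 104 = 2.792 mm.
The walls engage after the gap closes; constrained expansion = 2.792 − 0.7 = 2.092 mm.
The walls impose strain ε = −(2.092)/1570 = -1.3325e-03; σ = Eε = 198000 · -1.3325e-03 = -263.8 MPa.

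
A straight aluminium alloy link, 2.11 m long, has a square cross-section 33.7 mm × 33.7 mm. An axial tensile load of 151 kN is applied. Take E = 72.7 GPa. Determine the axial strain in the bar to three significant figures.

0.00183

A = 1136 mm².
σ = N/A = 133 MPa; ε = σ/E = 133/72700 = 1.829e-03.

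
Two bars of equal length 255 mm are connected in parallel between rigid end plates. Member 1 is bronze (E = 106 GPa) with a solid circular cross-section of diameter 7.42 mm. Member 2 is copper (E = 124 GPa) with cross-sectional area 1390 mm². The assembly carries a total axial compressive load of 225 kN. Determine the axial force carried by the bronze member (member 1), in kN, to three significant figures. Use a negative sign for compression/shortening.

A_1 = 43.24 mm².
Equal strain + equilibrium ⇒ each member carries load in proportion to AE: A₁E₁ = 4584000 N, A₂E₂ = 172400000 N, ΣAE = 176900000 N.
F₁ = P·A₁E₁/ΣAE = -225000·4584000/176900000 = -5828 N.

-5.83 kN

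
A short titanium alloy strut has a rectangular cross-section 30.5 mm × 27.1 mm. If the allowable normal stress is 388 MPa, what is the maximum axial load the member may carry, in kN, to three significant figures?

A = 826.6 mm².
P_max = σ_allow · A = 388 · 826.6 = 320700 N = 320.7 kN.

321 kN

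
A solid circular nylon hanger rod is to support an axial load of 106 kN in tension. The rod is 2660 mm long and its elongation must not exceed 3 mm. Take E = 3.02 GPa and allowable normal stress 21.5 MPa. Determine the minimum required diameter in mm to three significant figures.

Required area A ≥ P/σ_allow = 106000/21.5 = 4930 mm².
For a solid circular section, d ≥ √(4A/π) = 79.23 mm.
Elongation limit: A ≥ PL/(Eδ_allow) = 106000·2660/(3020·3) = 31120 mm² ⇒ d ≥ 199.1 mm.
The elongation limit governs.

199 mm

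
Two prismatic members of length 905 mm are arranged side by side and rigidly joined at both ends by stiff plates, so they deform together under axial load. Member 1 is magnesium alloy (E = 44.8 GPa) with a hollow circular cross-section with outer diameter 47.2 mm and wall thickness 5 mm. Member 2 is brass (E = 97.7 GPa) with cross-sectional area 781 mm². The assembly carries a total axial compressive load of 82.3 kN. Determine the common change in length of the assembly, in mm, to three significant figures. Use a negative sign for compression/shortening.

A_1 = 662.9 mm².
Equal strain + equilibrium ⇒ each member carries load in proportion to AE: A₁E₁ = 29700000 N, A₂E₂ = 76300000 N, ΣAE = 106000000 N.
δ = PL/ΣAE = -82300·905/106000000 = -0.7027 mm.

-0.703 mm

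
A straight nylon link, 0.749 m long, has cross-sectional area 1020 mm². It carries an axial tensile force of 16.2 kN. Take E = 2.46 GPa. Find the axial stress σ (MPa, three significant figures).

15.9 MPa

σ = N/A = 16200/1020 = 15.88 MPa.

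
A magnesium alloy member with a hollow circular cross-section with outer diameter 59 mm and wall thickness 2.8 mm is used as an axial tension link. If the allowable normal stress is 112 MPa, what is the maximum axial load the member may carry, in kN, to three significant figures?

55.4 kN

A = 494.4 mm².
P_max = σ_allow · A = 112 · 494.4 = 55370 N = 55.37 kN.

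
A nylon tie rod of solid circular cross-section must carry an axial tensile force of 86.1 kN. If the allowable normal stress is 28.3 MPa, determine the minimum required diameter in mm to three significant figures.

Required area A ≥ P/σ_allow = 86100/28.3 = 3042 mm².
For a solid circular section, d ≥ √(4A/π) = 62.24 mm.

62.2 mm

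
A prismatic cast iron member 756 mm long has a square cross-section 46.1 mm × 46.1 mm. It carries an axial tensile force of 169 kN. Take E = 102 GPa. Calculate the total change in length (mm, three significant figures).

A = 2125 mm².
δ_mech = NL/(AE) = 169000·756/(2125·102000) = 0.5894 mm.

0.589 mm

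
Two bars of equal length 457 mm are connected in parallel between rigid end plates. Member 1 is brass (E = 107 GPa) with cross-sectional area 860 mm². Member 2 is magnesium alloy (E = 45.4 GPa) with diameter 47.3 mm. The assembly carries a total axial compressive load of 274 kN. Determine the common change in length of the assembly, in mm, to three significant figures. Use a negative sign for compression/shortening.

A_2 = 1757 mm².
Equal strain + equilibrium ⇒ each member carries load in proportion to AE: A₁E₁ = 92020000 N, A₂E₂ = 79780000 N, ΣAE = 171800000 N.
δ = PL/ΣAE = -274000·457/171800000 = -0.7289 mm.

-0.729 mm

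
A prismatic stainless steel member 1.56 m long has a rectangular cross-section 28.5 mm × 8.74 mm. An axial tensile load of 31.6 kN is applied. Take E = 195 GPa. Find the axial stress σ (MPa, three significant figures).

127 MPa

A = 249.1 mm².
σ = N/A = 31600/249.1 = 126.9 MPa.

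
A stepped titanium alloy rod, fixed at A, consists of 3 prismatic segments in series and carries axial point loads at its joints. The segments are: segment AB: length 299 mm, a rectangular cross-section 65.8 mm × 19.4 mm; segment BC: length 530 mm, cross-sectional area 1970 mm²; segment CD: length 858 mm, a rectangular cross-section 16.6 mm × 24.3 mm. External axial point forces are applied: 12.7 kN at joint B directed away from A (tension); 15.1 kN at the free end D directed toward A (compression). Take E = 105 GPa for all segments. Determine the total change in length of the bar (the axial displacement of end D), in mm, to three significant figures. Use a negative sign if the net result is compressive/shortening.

-0.350 mm

Internal axial forces (sectioning from the free end, tension +): N_CD = -15.1 kN, N_BC = -15.1 kN, N_AB = -2.4 kN.
A_AB = 1277 mm².
A_CD = 403.4 mm².
δ_AB = -2400·299/(1277·105000) = -0.005354 mm
δ_BC = -15100·530/(1970·105000) = -0.03869 mm
δ_CD = -15100·858/(403.4·105000) = -0.3059 mm
δ = Σδ_i = -0.3499 mm.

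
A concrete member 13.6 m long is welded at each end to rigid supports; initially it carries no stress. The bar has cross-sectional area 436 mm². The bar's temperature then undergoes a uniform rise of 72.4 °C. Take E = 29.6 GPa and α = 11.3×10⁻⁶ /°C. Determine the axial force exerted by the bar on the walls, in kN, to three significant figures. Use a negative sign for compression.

-10.6 kN

Free thermal expansion αLΔT = 11.3e-6 · 13600 · 72.4 = 11.13 mm.
The walls impose strain ε = −(11.13)/13600 = -8.1812e-04; σ = Eε = 29600 · -8.1812e-04 = -24.22 MPa.
Wall reaction R = σ·A = -24.22·436 = -10560 N = -10.56 kN.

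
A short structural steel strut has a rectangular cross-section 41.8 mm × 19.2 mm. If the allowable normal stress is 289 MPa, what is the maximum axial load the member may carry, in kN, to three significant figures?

232 kN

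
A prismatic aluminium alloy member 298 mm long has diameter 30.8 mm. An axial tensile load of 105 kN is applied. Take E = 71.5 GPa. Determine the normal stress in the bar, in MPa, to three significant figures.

141 MPa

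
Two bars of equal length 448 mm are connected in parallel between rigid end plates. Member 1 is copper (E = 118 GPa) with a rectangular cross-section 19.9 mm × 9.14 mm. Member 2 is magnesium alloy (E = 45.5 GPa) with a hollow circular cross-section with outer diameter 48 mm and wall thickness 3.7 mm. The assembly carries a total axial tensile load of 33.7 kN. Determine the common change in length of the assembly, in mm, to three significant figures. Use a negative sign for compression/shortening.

A_1 = 181.9 mm².
A_2 = 514.9 mm².
Equal strain + equilibrium ⇒ each member carries load in proportion to AE: A₁E₁ = 21460000 N, A₂E₂ = 23430000 N, ΣAE = 44890000 N.
δ = PL/ΣAE = 33700·448/44890000 = 0.3363 mm.

0.336 mm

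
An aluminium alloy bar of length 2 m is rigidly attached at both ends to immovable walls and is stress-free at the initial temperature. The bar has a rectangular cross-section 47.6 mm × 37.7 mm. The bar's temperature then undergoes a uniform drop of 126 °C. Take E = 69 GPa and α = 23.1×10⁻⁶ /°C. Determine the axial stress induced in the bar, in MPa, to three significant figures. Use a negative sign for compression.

201 MPa

Free thermal expansion αLΔT = 23.1e-6 · 2000 · -126 = -5.821 mm.
The walls impose strain ε = −(-5.821)/2000 = 2.9106e-03; σ = Eε = 69000 · 2.9106e-03 = 200.8 MPa.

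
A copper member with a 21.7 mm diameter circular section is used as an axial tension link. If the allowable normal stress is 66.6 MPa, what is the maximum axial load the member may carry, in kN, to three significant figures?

A = 369.8 mm².
P_max = σ_allow · A = 66.6 · 369.8 = 24630 N = 24.63 kN.

24.6 kN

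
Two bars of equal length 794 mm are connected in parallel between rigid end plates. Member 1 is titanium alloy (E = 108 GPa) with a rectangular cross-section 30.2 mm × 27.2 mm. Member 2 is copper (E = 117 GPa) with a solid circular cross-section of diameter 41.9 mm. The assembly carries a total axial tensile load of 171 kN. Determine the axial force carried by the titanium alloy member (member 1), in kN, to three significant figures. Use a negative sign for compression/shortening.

60.7 kN

A_1 = 821.4 mm².
A_2 = 1379 mm².
Equal strain + equilibrium ⇒ each member carries load in proportion to AE: A₁E₁ = 88720000 N, A₂E₂ = 161300000 N, ΣAE = 250000000 N.
F₁ = P·A₁E₁/ΣAE = 171000·88720000/250000000 = 60670 N.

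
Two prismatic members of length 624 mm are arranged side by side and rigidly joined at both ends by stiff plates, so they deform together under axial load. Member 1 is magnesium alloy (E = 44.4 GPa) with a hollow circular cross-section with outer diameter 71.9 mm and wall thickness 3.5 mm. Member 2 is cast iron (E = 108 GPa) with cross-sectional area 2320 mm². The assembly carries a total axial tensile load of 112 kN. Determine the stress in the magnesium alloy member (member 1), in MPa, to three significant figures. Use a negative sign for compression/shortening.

A_1 = 752.1 mm².
Equal strain + equilibrium ⇒ each member carries load in proportion to AE: A₁E₁ = 33390000 N, A₂E₂ = 250600000 N, ΣAE = 284000000 N.
σ₁ = P·E₁/ΣAE = 112000·44400/284000000 = 17.51 MPa.

17.5 MPa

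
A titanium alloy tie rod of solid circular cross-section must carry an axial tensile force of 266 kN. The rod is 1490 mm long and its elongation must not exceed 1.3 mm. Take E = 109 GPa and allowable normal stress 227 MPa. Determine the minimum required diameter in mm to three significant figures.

59.7 mm

Required area A ≥ P/σ_allow = 266000/227 = 1172 mm².
For a solid circular section, d ≥ √(4A/π) = 38.63 mm.
Elongation limit: A ≥ PL/(Eδ_allow) = 266000·1490/(109000·1.3) = 2797 mm² ⇒ d ≥ 59.68 mm.
The elongation limit governs.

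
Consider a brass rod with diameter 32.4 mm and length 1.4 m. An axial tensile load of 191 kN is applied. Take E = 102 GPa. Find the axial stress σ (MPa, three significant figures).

232 MPa

A = 824.5 mm².
σ = N/A = 191000/824.5 = 231.7 MPa.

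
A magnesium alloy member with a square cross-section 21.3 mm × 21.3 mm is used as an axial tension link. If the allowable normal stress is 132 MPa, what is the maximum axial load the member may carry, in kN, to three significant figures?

A = 453.7 mm².
P_max = σ_allow · A = 132 · 453.7 = 59890 N = 59.89 kN.

59.9 kN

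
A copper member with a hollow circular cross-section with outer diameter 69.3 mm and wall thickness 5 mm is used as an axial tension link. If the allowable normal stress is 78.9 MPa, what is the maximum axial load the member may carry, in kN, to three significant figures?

A = 1010 mm².
P_max = σ_allow · A = 78.9 · 1010 = 79690 N = 79.69 kN.

79.7 kN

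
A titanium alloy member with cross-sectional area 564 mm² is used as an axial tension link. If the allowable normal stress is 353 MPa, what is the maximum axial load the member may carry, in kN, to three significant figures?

P_max = σ_allow · A = 353 · 564 = 199100 N = 199.1 kN.

199 kN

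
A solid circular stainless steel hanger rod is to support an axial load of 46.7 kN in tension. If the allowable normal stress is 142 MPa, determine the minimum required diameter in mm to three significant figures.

20.5 mm

Required area A ≥ P/σ_allow = 46700/142 = 328.9 mm².
For a solid circular section, d ≥ √(4A/π) = 20.46 mm.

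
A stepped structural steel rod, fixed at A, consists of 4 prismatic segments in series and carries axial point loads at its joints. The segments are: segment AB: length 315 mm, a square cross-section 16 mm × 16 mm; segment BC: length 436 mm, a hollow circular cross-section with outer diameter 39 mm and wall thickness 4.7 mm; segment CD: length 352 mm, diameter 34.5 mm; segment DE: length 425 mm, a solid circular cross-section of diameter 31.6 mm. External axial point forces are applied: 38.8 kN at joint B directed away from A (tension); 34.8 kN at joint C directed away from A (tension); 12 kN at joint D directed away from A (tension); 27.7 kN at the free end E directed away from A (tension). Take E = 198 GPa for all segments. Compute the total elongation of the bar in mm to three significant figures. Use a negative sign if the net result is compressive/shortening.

1.18 mm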